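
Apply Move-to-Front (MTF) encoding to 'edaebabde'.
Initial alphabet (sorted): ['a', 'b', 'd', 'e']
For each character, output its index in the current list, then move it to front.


MTF encoding:
'e': index 3 in ['a', 'b', 'd', 'e'] -> ['e', 'a', 'b', 'd']
'd': index 3 in ['e', 'a', 'b', 'd'] -> ['d', 'e', 'a', 'b']
'a': index 2 in ['d', 'e', 'a', 'b'] -> ['a', 'd', 'e', 'b']
'e': index 2 in ['a', 'd', 'e', 'b'] -> ['e', 'a', 'd', 'b']
'b': index 3 in ['e', 'a', 'd', 'b'] -> ['b', 'e', 'a', 'd']
'a': index 2 in ['b', 'e', 'a', 'd'] -> ['a', 'b', 'e', 'd']
'b': index 1 in ['a', 'b', 'e', 'd'] -> ['b', 'a', 'e', 'd']
'd': index 3 in ['b', 'a', 'e', 'd'] -> ['d', 'b', 'a', 'e']
'e': index 3 in ['d', 'b', 'a', 'e'] -> ['e', 'd', 'b', 'a']


Output: [3, 3, 2, 2, 3, 2, 1, 3, 3]


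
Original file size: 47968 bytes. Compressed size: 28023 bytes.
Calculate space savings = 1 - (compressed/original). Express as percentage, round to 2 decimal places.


ratio = compressed/original = 28023/47968 = 0.584202
savings = 1 - ratio = 1 - 0.584202 = 0.415798
as a percentage: 0.415798 * 100 = 41.58%

Space savings = 1 - 28023/47968 = 41.58%


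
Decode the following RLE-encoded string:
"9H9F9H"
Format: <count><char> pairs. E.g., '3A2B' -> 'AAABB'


Expanding each <count><char> pair:
  9H -> 'HHHHHHHHH'
  9F -> 'FFFFFFFFF'
  9H -> 'HHHHHHHHH'

Decoded = HHHHHHHHHFFFFFFFFFHHHHHHHHH


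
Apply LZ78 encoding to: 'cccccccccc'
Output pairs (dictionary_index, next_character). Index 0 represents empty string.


LZ78 encoding steps:
Dictionary: {0: ''}
Step 1: w='' (idx 0), next='c' -> output (0, 'c'), add 'c' as idx 1
Step 2: w='c' (idx 1), next='c' -> output (1, 'c'), add 'cc' as idx 2
Step 3: w='cc' (idx 2), next='c' -> output (2, 'c'), add 'ccc' as idx 3
Step 4: w='ccc' (idx 3), next='c' -> output (3, 'c'), add 'cccc' as idx 4


Encoded: [(0, 'c'), (1, 'c'), (2, 'c'), (3, 'c')]


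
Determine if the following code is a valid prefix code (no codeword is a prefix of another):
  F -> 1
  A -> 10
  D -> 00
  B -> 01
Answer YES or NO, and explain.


Checking each pair (does one codeword prefix another?):
  F='1' vs A='10': prefix -- VIOLATION

NO -- this is NOT a valid prefix code. F (1) is a prefix of A (10).


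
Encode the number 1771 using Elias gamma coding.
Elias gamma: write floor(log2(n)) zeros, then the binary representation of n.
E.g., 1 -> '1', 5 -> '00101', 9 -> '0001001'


num_bits = floor(log2(1771)) + 1 = 11
leading_zeros = num_bits - 1 = 10
binary(1771) = 11011101011

Elias gamma(1771) = '0000000000' + '11011101011' = 000000000011011101011 (21 bits)


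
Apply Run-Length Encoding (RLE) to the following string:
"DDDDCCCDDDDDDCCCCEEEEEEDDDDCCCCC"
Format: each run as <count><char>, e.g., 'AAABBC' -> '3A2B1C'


Scanning runs left to right:
  i=0: run of 'D' x 4 -> '4D'
  i=4: run of 'C' x 3 -> '3C'
  i=7: run of 'D' x 6 -> '6D'
  i=13: run of 'C' x 4 -> '4C'
  i=17: run of 'E' x 6 -> '6E'
  i=23: run of 'D' x 4 -> '4D'
  i=27: run of 'C' x 5 -> '5C'

RLE = 4D3C6D4C6E4D5C


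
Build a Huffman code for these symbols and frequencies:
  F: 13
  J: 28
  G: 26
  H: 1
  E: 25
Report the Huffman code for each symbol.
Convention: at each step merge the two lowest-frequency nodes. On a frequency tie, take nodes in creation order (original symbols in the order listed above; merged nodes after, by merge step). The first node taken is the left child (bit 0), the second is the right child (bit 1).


Huffman tree construction:
Step 1: Merge H(1) + F(13) = 14
Step 2: Merge (H+F)(14) + E(25) = 39
Step 3: Merge G(26) + J(28) = 54
Step 4: Merge ((H+F)+E)(39) + (G+J)(54) = 93
Read each symbol's code off the tree from the root (left child = 0, right child = 1).

Codes:
  F: 001 (length 3)
  J: 11 (length 2)
  G: 10 (length 2)
  H: 000 (length 3)
  E: 01 (length 2)
Average code length: 200/93 = 2.1505 bits/symbol


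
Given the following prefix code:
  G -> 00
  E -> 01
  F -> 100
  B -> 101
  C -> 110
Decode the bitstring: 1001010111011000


Decoding step by step:
Bits 100 -> F
Bits 101 -> B
Bits 01 -> E
Bits 110 -> C
Bits 110 -> C
Bits 00 -> G


Decoded message: FBECCG


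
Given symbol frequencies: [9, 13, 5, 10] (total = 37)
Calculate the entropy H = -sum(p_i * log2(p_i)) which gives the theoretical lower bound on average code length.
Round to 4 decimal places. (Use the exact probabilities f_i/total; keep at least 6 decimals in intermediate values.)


Per-symbol terms -p_i * log2(p_i) with p_i = f_i/37:
  p = 9/37 = 0.243243: log2(p) = -2.039528, -p*log2(p) = 0.496101
  p = 13/37 = 0.351351: log2(p) = -1.509014, -p*log2(p) = 0.530194
  p = 5/37 = 0.135135: log2(p) = -2.887525, -p*log2(p) = 0.390206
  p = 10/37 = 0.270270: log2(p) = -1.887525, -p*log2(p) = 0.510142
H = 0.496101 + 0.530194 + 0.390206 + 0.510142 = 1.926643

H = 1.9266 bits/symbol


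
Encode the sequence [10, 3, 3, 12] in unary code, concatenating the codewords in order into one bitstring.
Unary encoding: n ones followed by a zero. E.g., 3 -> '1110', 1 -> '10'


Encode each number as n ones followed by a terminating 0:
  10 -> 11111111110 (11 bits)
  3 -> 1110 (4 bits)
  3 -> 1110 (4 bits)
  12 -> 1111111111110 (13 bits)
Total length = 11 + 4 + 4 + 13 = 32 bits.

Unary([10, 3, 3, 12]) = 11111111110111011101111111111110 (32 bits)


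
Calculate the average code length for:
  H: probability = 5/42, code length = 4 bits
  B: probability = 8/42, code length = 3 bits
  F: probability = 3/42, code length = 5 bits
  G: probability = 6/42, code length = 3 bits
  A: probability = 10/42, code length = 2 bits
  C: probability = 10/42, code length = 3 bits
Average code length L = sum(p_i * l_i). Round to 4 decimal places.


Weighted contributions p_i * l_i:
  H: (5/42) * 4 = 20/42
  B: (8/42) * 3 = 24/42
  F: (3/42) * 5 = 15/42
  G: (6/42) * 3 = 18/42
  A: (10/42) * 2 = 20/42
  C: (10/42) * 3 = 30/42
Sum = (20 + 24 + 15 + 18 + 20 + 30)/42 = 127/42

L = 127/42 = 3.0238 bits/symbol


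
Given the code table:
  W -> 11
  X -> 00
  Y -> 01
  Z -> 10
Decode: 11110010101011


Decoding:
11 -> W
11 -> W
00 -> X
10 -> Z
10 -> Z
10 -> Z
11 -> W


Result: WWXZZZW


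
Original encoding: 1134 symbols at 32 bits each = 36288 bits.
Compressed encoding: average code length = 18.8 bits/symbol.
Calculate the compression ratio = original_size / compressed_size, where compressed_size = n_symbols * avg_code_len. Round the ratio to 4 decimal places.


original_size = n_symbols * orig_bits = 1134 * 32 = 36288 bits
compressed_size = n_symbols * avg_code_len = 1134 * 18.8 = 21319.2 bits
ratio = original_size / compressed_size = 36288 / 21319.2 = 1.7021

Compression ratio = 1.7021


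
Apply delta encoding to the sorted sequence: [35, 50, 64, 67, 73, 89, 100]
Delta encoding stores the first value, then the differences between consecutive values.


First value: 35
Deltas:
  50 - 35 = 15
  64 - 50 = 14
  67 - 64 = 3
  73 - 67 = 6
  89 - 73 = 16
  100 - 89 = 11


Delta encoded: [35, 15, 14, 3, 6, 16, 11]


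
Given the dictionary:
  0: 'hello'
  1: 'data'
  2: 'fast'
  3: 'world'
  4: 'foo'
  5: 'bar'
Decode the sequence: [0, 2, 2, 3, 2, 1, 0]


Look up each index in the dictionary:
  0 -> 'hello'
  2 -> 'fast'
  2 -> 'fast'
  3 -> 'world'
  2 -> 'fast'
  1 -> 'data'
  0 -> 'hello'

Decoded: "hello fast fast world fast data hello"


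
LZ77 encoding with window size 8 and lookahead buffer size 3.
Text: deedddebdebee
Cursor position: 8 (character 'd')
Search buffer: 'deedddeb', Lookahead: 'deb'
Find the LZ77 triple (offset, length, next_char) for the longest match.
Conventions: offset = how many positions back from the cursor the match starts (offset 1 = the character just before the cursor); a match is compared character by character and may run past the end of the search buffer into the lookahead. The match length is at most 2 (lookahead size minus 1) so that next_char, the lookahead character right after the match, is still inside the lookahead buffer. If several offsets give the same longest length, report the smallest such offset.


Try each offset into the search buffer:
  offset=1 (pos 7, char 'b'): match length 0
  offset=2 (pos 6, char 'e'): match length 0
  offset=3 (pos 5, char 'd'): match length 2
  offset=4 (pos 4, char 'd'): match length 1
  offset=5 (pos 3, char 'd'): match length 1
  offset=6 (pos 2, char 'e'): match length 0
  offset=7 (pos 1, char 'e'): match length 0
  offset=8 (pos 0, char 'd'): match length 2
Longest match has length 2, found at offsets 3, 8; take the smallest, offset 3.
next_char = character at position 8 + 2 = 10 -> 'b'

Best match: offset=3, length=2 (matching 'de' starting at position 5)
LZ77 triple: (3, 2, 'b')


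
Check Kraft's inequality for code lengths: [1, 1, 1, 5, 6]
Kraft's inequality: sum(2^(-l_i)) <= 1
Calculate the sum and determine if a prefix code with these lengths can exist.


Sum = 2^(-1) + 2^(-1) + 2^(-1) + 2^(-5) + 2^(-6)
    = 0.5 + 0.5 + 0.5 + 0.03125 + 0.015625
    = 99/64 = 1.546875
Since 1.546875 > 1, Kraft's inequality is NOT satisfied.
A prefix code with these lengths CANNOT exist.

Kraft sum = 1.546875. Not satisfied.


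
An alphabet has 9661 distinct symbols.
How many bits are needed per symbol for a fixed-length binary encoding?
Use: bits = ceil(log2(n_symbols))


log2(9661) = 13.238
Bracket: 2^13 = 8192 < 9661 <= 2^14 = 16384
So ceil(log2(9661)) = 14

bits = ceil(log2(9661)) = ceil(13.238) = 14 bits


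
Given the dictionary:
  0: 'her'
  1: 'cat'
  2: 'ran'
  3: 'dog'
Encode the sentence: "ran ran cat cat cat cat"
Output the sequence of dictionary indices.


Look up each word in the dictionary:
  'ran' -> 2
  'ran' -> 2
  'cat' -> 1
  'cat' -> 1
  'cat' -> 1
  'cat' -> 1

Encoded: [2, 2, 1, 1, 1, 1]


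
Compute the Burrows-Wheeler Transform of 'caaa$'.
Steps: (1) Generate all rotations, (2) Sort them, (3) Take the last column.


Rotations (sorted):
  0: $caaa -> last char: a
  1: a$caa -> last char: a
  2: aa$ca -> last char: a
  3: aaa$c -> last char: c
  4: caaa$ -> last char: $


BWT = aaac$


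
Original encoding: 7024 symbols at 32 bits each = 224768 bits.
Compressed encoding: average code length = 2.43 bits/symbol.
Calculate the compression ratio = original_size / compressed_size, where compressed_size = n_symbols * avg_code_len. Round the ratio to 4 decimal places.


original_size = n_symbols * orig_bits = 7024 * 32 = 224768 bits
compressed_size = n_symbols * avg_code_len = 7024 * 2.43 = 17068.32 bits
ratio = original_size / compressed_size = 224768 / 17068.32 = 13.1687

Compression ratio = 13.1687


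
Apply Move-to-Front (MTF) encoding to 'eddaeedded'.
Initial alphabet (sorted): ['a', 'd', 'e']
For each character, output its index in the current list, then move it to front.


MTF encoding:
'e': index 2 in ['a', 'd', 'e'] -> ['e', 'a', 'd']
'd': index 2 in ['e', 'a', 'd'] -> ['d', 'e', 'a']
'd': index 0 in ['d', 'e', 'a'] -> ['d', 'e', 'a']
'a': index 2 in ['d', 'e', 'a'] -> ['a', 'd', 'e']
'e': index 2 in ['a', 'd', 'e'] -> ['e', 'a', 'd']
'e': index 0 in ['e', 'a', 'd'] -> ['e', 'a', 'd']
'd': index 2 in ['e', 'a', 'd'] -> ['d', 'e', 'a']
'd': index 0 in ['d', 'e', 'a'] -> ['d', 'e', 'a']
'e': index 1 in ['d', 'e', 'a'] -> ['e', 'd', 'a']
'd': index 1 in ['e', 'd', 'a'] -> ['d', 'e', 'a']


Output: [2, 2, 0, 2, 2, 0, 2, 0, 1, 1]


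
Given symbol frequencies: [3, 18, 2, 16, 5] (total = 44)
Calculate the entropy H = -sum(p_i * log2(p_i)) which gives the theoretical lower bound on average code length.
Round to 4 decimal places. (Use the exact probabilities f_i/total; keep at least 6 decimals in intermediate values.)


Per-symbol terms -p_i * log2(p_i) with p_i = f_i/44:
  p = 3/44 = 0.068182: log2(p) = -3.874469, -p*log2(p) = 0.264168
  p = 18/44 = 0.409091: log2(p) = -1.289507, -p*log2(p) = 0.527525
  p = 2/44 = 0.045455: log2(p) = -4.459432, -p*log2(p) = 0.202701
  p = 16/44 = 0.363636: log2(p) = -1.459432, -p*log2(p) = 0.530702
  p = 5/44 = 0.113636: log2(p) = -3.137504, -p*log2(p) = 0.356534
H = 0.264168 + 0.527525 + 0.202701 + 0.530702 + 0.356534 = 1.881630

H = 1.8816 bits/symbol


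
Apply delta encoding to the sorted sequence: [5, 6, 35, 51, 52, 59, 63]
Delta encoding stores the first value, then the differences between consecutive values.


First value: 5
Deltas:
  6 - 5 = 1
  35 - 6 = 29
  51 - 35 = 16
  52 - 51 = 1
  59 - 52 = 7
  63 - 59 = 4


Delta encoded: [5, 1, 29, 16, 1, 7, 4]


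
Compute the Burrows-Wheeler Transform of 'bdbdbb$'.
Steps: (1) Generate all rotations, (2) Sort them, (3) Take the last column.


Rotations (sorted):
  0: $bdbdbb -> last char: b
  1: b$bdbdb -> last char: b
  2: bb$bdbd -> last char: d
  3: bdbb$bd -> last char: d
  4: bdbdbb$ -> last char: $
  5: dbb$bdb -> last char: b
  6: dbdbb$b -> last char: b


BWT = bbdd$bb


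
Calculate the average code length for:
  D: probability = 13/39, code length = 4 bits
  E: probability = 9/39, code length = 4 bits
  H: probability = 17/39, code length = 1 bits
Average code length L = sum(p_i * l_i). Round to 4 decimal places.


Weighted contributions p_i * l_i:
  D: (13/39) * 4 = 52/39
  E: (9/39) * 4 = 36/39
  H: (17/39) * 1 = 17/39
Sum = (52 + 36 + 17)/39 = 105/39

L = 105/39 = 2.6923 bits/symbol


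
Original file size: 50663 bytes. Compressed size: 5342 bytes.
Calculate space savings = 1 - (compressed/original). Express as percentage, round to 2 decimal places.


ratio = compressed/original = 5342/50663 = 0.105442
savings = 1 - ratio = 1 - 0.105442 = 0.894558
as a percentage: 0.894558 * 100 = 89.46%

Space savings = 1 - 5342/50663 = 89.46%


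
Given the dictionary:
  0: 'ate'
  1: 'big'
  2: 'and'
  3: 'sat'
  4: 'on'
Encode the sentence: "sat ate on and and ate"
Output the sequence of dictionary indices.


Look up each word in the dictionary:
  'sat' -> 3
  'ate' -> 0
  'on' -> 4
  'and' -> 2
  'and' -> 2
  'ate' -> 0

Encoded: [3, 0, 4, 2, 2, 0]


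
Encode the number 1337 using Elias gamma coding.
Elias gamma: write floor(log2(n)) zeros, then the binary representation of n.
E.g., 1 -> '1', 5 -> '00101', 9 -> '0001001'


num_bits = floor(log2(1337)) + 1 = 11
leading_zeros = num_bits - 1 = 10
binary(1337) = 10100111001

Elias gamma(1337) = '0000000000' + '10100111001' = 000000000010100111001 (21 bits)


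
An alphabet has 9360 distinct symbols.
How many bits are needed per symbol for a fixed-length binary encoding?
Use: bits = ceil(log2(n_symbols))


log2(9360) = 13.1923
Bracket: 2^13 = 8192 < 9360 <= 2^14 = 16384
So ceil(log2(9360)) = 14

bits = ceil(log2(9360)) = ceil(13.1923) = 14 bits


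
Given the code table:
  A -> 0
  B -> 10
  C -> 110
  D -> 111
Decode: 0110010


Decoding:
0 -> A
110 -> C
0 -> A
10 -> B


Result: ACAB


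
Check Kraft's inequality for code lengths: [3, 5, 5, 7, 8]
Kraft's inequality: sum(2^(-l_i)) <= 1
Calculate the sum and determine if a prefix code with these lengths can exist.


Sum = 2^(-3) + 2^(-5) + 2^(-5) + 2^(-7) + 2^(-8)
    = 0.125 + 0.03125 + 0.03125 + 0.0078125 + 0.00390625
    = 51/256 = 0.19921875
Since 0.19921875 <= 1, Kraft's inequality IS satisfied.
A prefix code with these lengths CAN exist.

Kraft sum = 0.19921875. Satisfied.


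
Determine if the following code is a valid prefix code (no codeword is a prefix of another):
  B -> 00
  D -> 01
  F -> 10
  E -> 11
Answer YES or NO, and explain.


Checking each pair (does one codeword prefix another?):
  B='00' vs D='01': no prefix
  B='00' vs F='10': no prefix
  B='00' vs E='11': no prefix
  D='01' vs B='00': no prefix
  D='01' vs F='10': no prefix
  D='01' vs E='11': no prefix
  F='10' vs B='00': no prefix
  F='10' vs D='01': no prefix
  F='10' vs E='11': no prefix
  E='11' vs B='00': no prefix
  E='11' vs D='01': no prefix
  E='11' vs F='10': no prefix
No violation found over all pairs.

YES -- this is a valid prefix code. No codeword is a prefix of any other codeword.


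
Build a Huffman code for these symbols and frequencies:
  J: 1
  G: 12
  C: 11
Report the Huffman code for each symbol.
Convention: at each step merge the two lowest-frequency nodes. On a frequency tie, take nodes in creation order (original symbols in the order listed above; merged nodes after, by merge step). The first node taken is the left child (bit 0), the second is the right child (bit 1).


Huffman tree construction:
Step 1: Merge J(1) + C(11) = 12
Step 2: Merge G(12) + (J+C)(12) = 24
Read each symbol's code off the tree from the root (left child = 0, right child = 1).

Codes:
  J: 10 (length 2)
  G: 0 (length 1)
  C: 11 (length 2)
Average code length: 36/24 = 1.5000 bits/symbol


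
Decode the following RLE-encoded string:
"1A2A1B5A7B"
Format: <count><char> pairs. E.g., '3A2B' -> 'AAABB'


Expanding each <count><char> pair:
  1A -> 'A'
  2A -> 'AA'
  1B -> 'B'
  5A -> 'AAAAA'
  7B -> 'BBBBBBB'

Decoded = AAABAAAAABBBBBBB


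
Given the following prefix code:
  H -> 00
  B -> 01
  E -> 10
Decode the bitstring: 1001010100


Decoding step by step:
Bits 10 -> E
Bits 01 -> B
Bits 01 -> B
Bits 01 -> B
Bits 00 -> H


Decoded message: EBBBH


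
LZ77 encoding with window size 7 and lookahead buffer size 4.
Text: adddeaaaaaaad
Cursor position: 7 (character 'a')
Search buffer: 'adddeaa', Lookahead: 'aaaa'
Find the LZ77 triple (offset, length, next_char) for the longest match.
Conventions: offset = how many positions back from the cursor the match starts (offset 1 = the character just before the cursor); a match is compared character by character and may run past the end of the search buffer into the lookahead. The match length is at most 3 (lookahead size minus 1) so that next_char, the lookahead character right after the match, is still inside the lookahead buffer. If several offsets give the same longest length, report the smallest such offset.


Try each offset into the search buffer:
  offset=1 (pos 6, char 'a'): match length 3
  offset=2 (pos 5, char 'a'): match length 3
  offset=3 (pos 4, char 'e'): match length 0
  offset=4 (pos 3, char 'd'): match length 0
  offset=5 (pos 2, char 'd'): match length 0
  offset=6 (pos 1, char 'd'): match length 0
  offset=7 (pos 0, char 'a'): match length 1
Longest match has length 3, found at offsets 1, 2; take the smallest, offset 1.
next_char = character at position 7 + 3 = 10 -> 'a'

Best match: offset=1, length=3 (matching 'aaa' starting at position 6)
LZ77 triple: (1, 3, 'a')


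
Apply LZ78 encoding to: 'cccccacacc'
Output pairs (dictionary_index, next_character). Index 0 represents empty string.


LZ78 encoding steps:
Dictionary: {0: ''}
Step 1: w='' (idx 0), next='c' -> output (0, 'c'), add 'c' as idx 1
Step 2: w='c' (idx 1), next='c' -> output (1, 'c'), add 'cc' as idx 2
Step 3: w='cc' (idx 2), next='a' -> output (2, 'a'), add 'cca' as idx 3
Step 4: w='c' (idx 1), next='a' -> output (1, 'a'), add 'ca' as idx 4
Step 5: w='cc' (idx 2), end of input -> output (2, '')


Encoded: [(0, 'c'), (1, 'c'), (2, 'a'), (1, 'a'), (2, '')]


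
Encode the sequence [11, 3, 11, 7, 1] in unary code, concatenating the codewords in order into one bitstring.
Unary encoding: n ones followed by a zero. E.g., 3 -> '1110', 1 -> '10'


Encode each number as n ones followed by a terminating 0:
  11 -> 111111111110 (12 bits)
  3 -> 1110 (4 bits)
  11 -> 111111111110 (12 bits)
  7 -> 11111110 (8 bits)
  1 -> 10 (2 bits)
Total length = 12 + 4 + 12 + 8 + 2 = 38 bits.

Unary([11, 3, 11, 7, 1]) = 11111111111011101111111111101111111010 (38 bits)


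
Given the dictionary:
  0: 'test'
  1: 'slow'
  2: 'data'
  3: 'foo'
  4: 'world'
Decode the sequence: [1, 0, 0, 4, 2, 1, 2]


Look up each index in the dictionary:
  1 -> 'slow'
  0 -> 'test'
  0 -> 'test'
  4 -> 'world'
  2 -> 'data'
  1 -> 'slow'
  2 -> 'data'

Decoded: "slow test test world data slow data"


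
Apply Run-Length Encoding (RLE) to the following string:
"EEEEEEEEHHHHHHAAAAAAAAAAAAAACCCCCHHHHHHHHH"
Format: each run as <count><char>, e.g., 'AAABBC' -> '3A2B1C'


Scanning runs left to right:
  i=0: run of 'E' x 8 -> '8E'
  i=8: run of 'H' x 6 -> '6H'
  i=14: run of 'A' x 14 -> '14A'
  i=28: run of 'C' x 5 -> '5C'
  i=33: run of 'H' x 9 -> '9H'

RLE = 8E6H14A5C9H


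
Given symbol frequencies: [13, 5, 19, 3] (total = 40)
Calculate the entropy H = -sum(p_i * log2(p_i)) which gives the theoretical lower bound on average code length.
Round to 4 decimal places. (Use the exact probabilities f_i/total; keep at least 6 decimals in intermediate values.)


Per-symbol terms -p_i * log2(p_i) with p_i = f_i/40:
  p = 13/40 = 0.325000: log2(p) = -1.621488, -p*log2(p) = 0.526984
  p = 5/40 = 0.125000: log2(p) = -3.000000, -p*log2(p) = 0.375000
  p = 19/40 = 0.475000: log2(p) = -1.074001, -p*log2(p) = 0.510150
  p = 3/40 = 0.075000: log2(p) = -3.736966, -p*log2(p) = 0.280272
H = 0.526984 + 0.375000 + 0.510150 + 0.280272 = 1.692406

H = 1.6924 bits/symbol


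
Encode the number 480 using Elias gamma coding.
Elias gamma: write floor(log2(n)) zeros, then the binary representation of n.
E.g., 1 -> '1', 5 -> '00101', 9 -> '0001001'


num_bits = floor(log2(480)) + 1 = 9
leading_zeros = num_bits - 1 = 8
binary(480) = 111100000

Elias gamma(480) = '00000000' + '111100000' = 00000000111100000 (17 bits)


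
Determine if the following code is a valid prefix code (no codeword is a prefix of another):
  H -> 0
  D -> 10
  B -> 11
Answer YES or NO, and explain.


Checking each pair (does one codeword prefix another?):
  H='0' vs D='10': no prefix
  H='0' vs B='11': no prefix
  D='10' vs H='0': no prefix
  D='10' vs B='11': no prefix
  B='11' vs H='0': no prefix
  B='11' vs D='10': no prefix
No violation found over all pairs.

YES -- this is a valid prefix code. No codeword is a prefix of any other codeword.


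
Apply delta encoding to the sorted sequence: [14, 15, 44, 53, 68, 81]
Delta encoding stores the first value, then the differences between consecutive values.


First value: 14
Deltas:
  15 - 14 = 1
  44 - 15 = 29
  53 - 44 = 9
  68 - 53 = 15
  81 - 68 = 13


Delta encoded: [14, 1, 29, 9, 15, 13]


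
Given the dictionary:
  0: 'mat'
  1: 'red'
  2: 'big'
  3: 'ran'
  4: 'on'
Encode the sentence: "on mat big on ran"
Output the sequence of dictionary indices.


Look up each word in the dictionary:
  'on' -> 4
  'mat' -> 0
  'big' -> 2
  'on' -> 4
  'ran' -> 3

Encoded: [4, 0, 2, 4, 3]


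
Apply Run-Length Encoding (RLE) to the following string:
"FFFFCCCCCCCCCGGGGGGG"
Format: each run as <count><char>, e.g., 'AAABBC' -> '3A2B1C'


Scanning runs left to right:
  i=0: run of 'F' x 4 -> '4F'
  i=4: run of 'C' x 9 -> '9C'
  i=13: run of 'G' x 7 -> '7G'

RLE = 4F9C7G


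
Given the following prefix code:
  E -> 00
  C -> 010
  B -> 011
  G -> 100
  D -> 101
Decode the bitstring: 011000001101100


Decoding step by step:
Bits 011 -> B
Bits 00 -> E
Bits 00 -> E
Bits 011 -> B
Bits 011 -> B
Bits 00 -> E


Decoded message: BEEBBE


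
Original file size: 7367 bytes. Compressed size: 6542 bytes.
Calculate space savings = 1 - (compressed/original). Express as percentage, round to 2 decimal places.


ratio = compressed/original = 6542/7367 = 0.888014
savings = 1 - ratio = 1 - 0.888014 = 0.111986
as a percentage: 0.111986 * 100 = 11.2%

Space savings = 1 - 6542/7367 = 11.2%


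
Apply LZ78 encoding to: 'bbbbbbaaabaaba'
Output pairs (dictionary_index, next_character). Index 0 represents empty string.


LZ78 encoding steps:
Dictionary: {0: ''}
Step 1: w='' (idx 0), next='b' -> output (0, 'b'), add 'b' as idx 1
Step 2: w='b' (idx 1), next='b' -> output (1, 'b'), add 'bb' as idx 2
Step 3: w='bb' (idx 2), next='b' -> output (2, 'b'), add 'bbb' as idx 3
Step 4: w='' (idx 0), next='a' -> output (0, 'a'), add 'a' as idx 4
Step 5: w='a' (idx 4), next='a' -> output (4, 'a'), add 'aa' as idx 5
Step 6: w='b' (idx 1), next='a' -> output (1, 'a'), add 'ba' as idx 6
Step 7: w='a' (idx 4), next='b' -> output (4, 'b'), add 'ab' as idx 7
Step 8: w='a' (idx 4), end of input -> output (4, '')


Encoded: [(0, 'b'), (1, 'b'), (2, 'b'), (0, 'a'), (4, 'a'), (1, 'a'), (4, 'b'), (4, '')]


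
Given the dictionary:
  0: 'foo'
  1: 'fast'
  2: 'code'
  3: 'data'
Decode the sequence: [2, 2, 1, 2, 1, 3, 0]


Look up each index in the dictionary:
  2 -> 'code'
  2 -> 'code'
  1 -> 'fast'
  2 -> 'code'
  1 -> 'fast'
  3 -> 'data'
  0 -> 'foo'

Decoded: "code code fast code fast data foo"


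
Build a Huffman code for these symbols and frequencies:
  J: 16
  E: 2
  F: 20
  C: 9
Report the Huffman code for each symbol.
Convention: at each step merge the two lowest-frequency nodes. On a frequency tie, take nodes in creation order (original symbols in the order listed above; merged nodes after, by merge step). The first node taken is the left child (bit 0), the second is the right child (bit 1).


Huffman tree construction:
Step 1: Merge E(2) + C(9) = 11
Step 2: Merge (E+C)(11) + J(16) = 27
Step 3: Merge F(20) + ((E+C)+J)(27) = 47
Read each symbol's code off the tree from the root (left child = 0, right child = 1).

Codes:
  J: 11 (length 2)
  E: 100 (length 3)
  F: 0 (length 1)
  C: 101 (length 3)
Average code length: 85/47 = 1.8085 bits/symbol


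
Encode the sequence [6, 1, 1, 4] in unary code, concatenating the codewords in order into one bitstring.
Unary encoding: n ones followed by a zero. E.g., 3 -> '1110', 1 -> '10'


Encode each number as n ones followed by a terminating 0:
  6 -> 1111110 (7 bits)
  1 -> 10 (2 bits)
  1 -> 10 (2 bits)
  4 -> 11110 (5 bits)
Total length = 7 + 2 + 2 + 5 = 16 bits.

Unary([6, 1, 1, 4]) = 1111110101011110 (16 bits)


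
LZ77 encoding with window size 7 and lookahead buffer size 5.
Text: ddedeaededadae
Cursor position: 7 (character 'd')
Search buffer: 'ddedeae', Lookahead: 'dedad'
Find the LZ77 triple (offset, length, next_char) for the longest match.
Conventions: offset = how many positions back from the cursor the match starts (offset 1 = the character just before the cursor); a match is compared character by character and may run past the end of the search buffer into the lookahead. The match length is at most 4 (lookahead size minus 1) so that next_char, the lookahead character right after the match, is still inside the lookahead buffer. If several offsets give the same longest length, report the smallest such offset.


Try each offset into the search buffer:
  offset=1 (pos 6, char 'e'): match length 0
  offset=2 (pos 5, char 'a'): match length 0
  offset=3 (pos 4, char 'e'): match length 0
  offset=4 (pos 3, char 'd'): match length 2
  offset=5 (pos 2, char 'e'): match length 0
  offset=6 (pos 1, char 'd'): match length 3
  offset=7 (pos 0, char 'd'): match length 1
Longest match has length 3 at offset 6.
next_char = character at position 7 + 3 = 10 -> 'a'

Best match: offset=6, length=3 (matching 'ded' starting at position 1)
LZ77 triple: (6, 3, 'a')


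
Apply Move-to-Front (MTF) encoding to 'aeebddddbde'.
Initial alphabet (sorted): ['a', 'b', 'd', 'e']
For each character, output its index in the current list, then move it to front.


MTF encoding:
'a': index 0 in ['a', 'b', 'd', 'e'] -> ['a', 'b', 'd', 'e']
'e': index 3 in ['a', 'b', 'd', 'e'] -> ['e', 'a', 'b', 'd']
'e': index 0 in ['e', 'a', 'b', 'd'] -> ['e', 'a', 'b', 'd']
'b': index 2 in ['e', 'a', 'b', 'd'] -> ['b', 'e', 'a', 'd']
'd': index 3 in ['b', 'e', 'a', 'd'] -> ['d', 'b', 'e', 'a']
'd': index 0 in ['d', 'b', 'e', 'a'] -> ['d', 'b', 'e', 'a']
'd': index 0 in ['d', 'b', 'e', 'a'] -> ['d', 'b', 'e', 'a']
'd': index 0 in ['d', 'b', 'e', 'a'] -> ['d', 'b', 'e', 'a']
'b': index 1 in ['d', 'b', 'e', 'a'] -> ['b', 'd', 'e', 'a']
'd': index 1 in ['b', 'd', 'e', 'a'] -> ['d', 'b', 'e', 'a']
'e': index 2 in ['d', 'b', 'e', 'a'] -> ['e', 'd', 'b', 'a']


Output: [0, 3, 0, 2, 3, 0, 0, 0, 1, 1, 2]


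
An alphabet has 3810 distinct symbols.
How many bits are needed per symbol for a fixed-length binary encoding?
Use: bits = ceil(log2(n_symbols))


log2(3810) = 11.8956
Bracket: 2^11 = 2048 < 3810 <= 2^12 = 4096
So ceil(log2(3810)) = 12

bits = ceil(log2(3810)) = ceil(11.8956) = 12 bits


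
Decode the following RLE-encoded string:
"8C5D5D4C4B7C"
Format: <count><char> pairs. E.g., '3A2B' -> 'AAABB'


Expanding each <count><char> pair:
  8C -> 'CCCCCCCC'
  5D -> 'DDDDD'
  5D -> 'DDDDD'
  4C -> 'CCCC'
  4B -> 'BBBB'
  7C -> 'CCCCCCC'

Decoded = CCCCCCCCDDDDDDDDDDCCCCBBBBCCCCCCC


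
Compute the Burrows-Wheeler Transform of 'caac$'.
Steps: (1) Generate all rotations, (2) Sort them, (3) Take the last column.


Rotations (sorted):
  0: $caac -> last char: c
  1: aac$c -> last char: c
  2: ac$ca -> last char: a
  3: c$caa -> last char: a
  4: caac$ -> last char: $


BWT = ccaa$


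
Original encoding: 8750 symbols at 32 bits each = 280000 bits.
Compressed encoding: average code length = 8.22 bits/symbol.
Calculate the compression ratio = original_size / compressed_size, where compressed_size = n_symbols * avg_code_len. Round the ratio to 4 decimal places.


original_size = n_symbols * orig_bits = 8750 * 32 = 280000 bits
compressed_size = n_symbols * avg_code_len = 8750 * 8.22 = 71925.0 bits
ratio = original_size / compressed_size = 280000 / 71925.0 = 3.8929

Compression ratio = 3.8929


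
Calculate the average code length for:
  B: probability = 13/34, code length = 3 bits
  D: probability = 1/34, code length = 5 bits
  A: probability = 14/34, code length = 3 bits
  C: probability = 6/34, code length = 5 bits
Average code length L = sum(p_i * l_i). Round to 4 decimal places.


Weighted contributions p_i * l_i:
  B: (13/34) * 3 = 39/34
  D: (1/34) * 5 = 5/34
  A: (14/34) * 3 = 42/34
  C: (6/34) * 5 = 30/34
Sum = (39 + 5 + 42 + 30)/34 = 116/34

L = 116/34 = 3.4118 bits/symbol


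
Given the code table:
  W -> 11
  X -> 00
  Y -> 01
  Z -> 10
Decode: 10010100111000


Decoding:
10 -> Z
01 -> Y
01 -> Y
00 -> X
11 -> W
10 -> Z
00 -> X


Result: ZYYXWZX


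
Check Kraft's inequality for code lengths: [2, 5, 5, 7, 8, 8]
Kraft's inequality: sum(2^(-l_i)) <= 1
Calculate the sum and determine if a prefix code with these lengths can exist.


Sum = 2^(-2) + 2^(-5) + 2^(-5) + 2^(-7) + 2^(-8) + 2^(-8)
    = 0.25 + 0.03125 + 0.03125 + 0.0078125 + 0.00390625 + 0.00390625
    = 84/256 = 0.328125
Since 0.328125 <= 1, Kraft's inequality IS satisfied.
A prefix code with these lengths CAN exist.

Kraft sum = 0.328125. Satisfied.


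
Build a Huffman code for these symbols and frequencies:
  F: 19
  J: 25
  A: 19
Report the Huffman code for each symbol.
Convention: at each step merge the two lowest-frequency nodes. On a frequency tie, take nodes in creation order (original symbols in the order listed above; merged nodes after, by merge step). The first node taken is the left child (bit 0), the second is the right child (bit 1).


Huffman tree construction:
Step 1: Merge F(19) + A(19) = 38
Step 2: Merge J(25) + (F+A)(38) = 63
Read each symbol's code off the tree from the root (left child = 0, right child = 1).

Codes:
  F: 10 (length 2)
  J: 0 (length 1)
  A: 11 (length 2)
Average code length: 101/63 = 1.6032 bits/symbol


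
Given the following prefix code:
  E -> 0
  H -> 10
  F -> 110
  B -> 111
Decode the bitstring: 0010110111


Decoding step by step:
Bits 0 -> E
Bits 0 -> E
Bits 10 -> H
Bits 110 -> F
Bits 111 -> B


Decoded message: EEHFB


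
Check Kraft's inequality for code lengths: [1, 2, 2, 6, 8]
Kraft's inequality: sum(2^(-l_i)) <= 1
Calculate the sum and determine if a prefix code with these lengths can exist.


Sum = 2^(-1) + 2^(-2) + 2^(-2) + 2^(-6) + 2^(-8)
    = 0.5 + 0.25 + 0.25 + 0.015625 + 0.00390625
    = 261/256 = 1.01953125
Since 1.01953125 > 1, Kraft's inequality is NOT satisfied.
A prefix code with these lengths CANNOT exist.

Kraft sum = 1.01953125. Not satisfied.


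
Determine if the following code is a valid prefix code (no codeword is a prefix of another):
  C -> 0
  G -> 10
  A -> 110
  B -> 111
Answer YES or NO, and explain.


Checking each pair (does one codeword prefix another?):
  C='0' vs G='10': no prefix
  C='0' vs A='110': no prefix
  C='0' vs B='111': no prefix
  G='10' vs C='0': no prefix
  G='10' vs A='110': no prefix
  G='10' vs B='111': no prefix
  A='110' vs C='0': no prefix
  A='110' vs G='10': no prefix
  A='110' vs B='111': no prefix
  B='111' vs C='0': no prefix
  B='111' vs G='10': no prefix
  B='111' vs A='110': no prefix
No violation found over all pairs.

YES -- this is a valid prefix code. No codeword is a prefix of any other codeword.


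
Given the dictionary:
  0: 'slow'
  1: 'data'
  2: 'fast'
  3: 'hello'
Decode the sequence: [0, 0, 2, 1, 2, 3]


Look up each index in the dictionary:
  0 -> 'slow'
  0 -> 'slow'
  2 -> 'fast'
  1 -> 'data'
  2 -> 'fast'
  3 -> 'hello'

Decoded: "slow slow fast data fast hello"


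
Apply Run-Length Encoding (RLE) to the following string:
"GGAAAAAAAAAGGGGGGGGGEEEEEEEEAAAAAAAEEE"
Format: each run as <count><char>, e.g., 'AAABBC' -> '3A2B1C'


Scanning runs left to right:
  i=0: run of 'G' x 2 -> '2G'
  i=2: run of 'A' x 9 -> '9A'
  i=11: run of 'G' x 9 -> '9G'
  i=20: run of 'E' x 8 -> '8E'
  i=28: run of 'A' x 7 -> '7A'
  i=35: run of 'E' x 3 -> '3E'

RLE = 2G9A9G8E7A3E


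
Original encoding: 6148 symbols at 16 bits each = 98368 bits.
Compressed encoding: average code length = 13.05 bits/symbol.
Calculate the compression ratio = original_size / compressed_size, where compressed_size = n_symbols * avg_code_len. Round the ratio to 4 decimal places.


original_size = n_symbols * orig_bits = 6148 * 16 = 98368 bits
compressed_size = n_symbols * avg_code_len = 6148 * 13.05 = 80231.4 bits
ratio = original_size / compressed_size = 98368 / 80231.4 = 1.2261

Compression ratio = 1.2261


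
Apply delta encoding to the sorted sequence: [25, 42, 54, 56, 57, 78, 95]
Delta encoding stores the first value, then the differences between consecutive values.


First value: 25
Deltas:
  42 - 25 = 17
  54 - 42 = 12
  56 - 54 = 2
  57 - 56 = 1
  78 - 57 = 21
  95 - 78 = 17


Delta encoded: [25, 17, 12, 2, 1, 21, 17]


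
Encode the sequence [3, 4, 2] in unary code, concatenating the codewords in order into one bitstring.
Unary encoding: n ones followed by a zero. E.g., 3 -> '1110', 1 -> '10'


Encode each number as n ones followed by a terminating 0:
  3 -> 1110 (4 bits)
  4 -> 11110 (5 bits)
  2 -> 110 (3 bits)
Total length = 4 + 5 + 3 = 12 bits.

Unary([3, 4, 2]) = 111011110110 (12 bits)


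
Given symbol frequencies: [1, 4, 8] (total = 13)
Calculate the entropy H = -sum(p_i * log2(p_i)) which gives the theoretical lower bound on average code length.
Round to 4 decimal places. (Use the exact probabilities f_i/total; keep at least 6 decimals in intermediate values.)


Per-symbol terms -p_i * log2(p_i) with p_i = f_i/13:
  p = 1/13 = 0.076923: log2(p) = -3.700440, -p*log2(p) = 0.284649
  p = 4/13 = 0.307692: log2(p) = -1.700440, -p*log2(p) = 0.523212
  p = 8/13 = 0.615385: log2(p) = -0.700440, -p*log2(p) = 0.431040
H = 0.284649 + 0.523212 + 0.431040 = 1.238901

H = 1.2389 bits/symbol


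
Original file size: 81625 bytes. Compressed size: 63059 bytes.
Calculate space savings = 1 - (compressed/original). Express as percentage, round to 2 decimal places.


ratio = compressed/original = 63059/81625 = 0.772545
savings = 1 - ratio = 1 - 0.772545 = 0.227455
as a percentage: 0.227455 * 100 = 22.75%

Space savings = 1 - 63059/81625 = 22.75%


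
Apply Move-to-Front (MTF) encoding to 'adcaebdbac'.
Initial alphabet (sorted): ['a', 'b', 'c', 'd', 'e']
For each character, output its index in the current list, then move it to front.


MTF encoding:
'a': index 0 in ['a', 'b', 'c', 'd', 'e'] -> ['a', 'b', 'c', 'd', 'e']
'd': index 3 in ['a', 'b', 'c', 'd', 'e'] -> ['d', 'a', 'b', 'c', 'e']
'c': index 3 in ['d', 'a', 'b', 'c', 'e'] -> ['c', 'd', 'a', 'b', 'e']
'a': index 2 in ['c', 'd', 'a', 'b', 'e'] -> ['a', 'c', 'd', 'b', 'e']
'e': index 4 in ['a', 'c', 'd', 'b', 'e'] -> ['e', 'a', 'c', 'd', 'b']
'b': index 4 in ['e', 'a', 'c', 'd', 'b'] -> ['b', 'e', 'a', 'c', 'd']
'd': index 4 in ['b', 'e', 'a', 'c', 'd'] -> ['d', 'b', 'e', 'a', 'c']
'b': index 1 in ['d', 'b', 'e', 'a', 'c'] -> ['b', 'd', 'e', 'a', 'c']
'a': index 3 in ['b', 'd', 'e', 'a', 'c'] -> ['a', 'b', 'd', 'e', 'c']
'c': index 4 in ['a', 'b', 'd', 'e', 'c'] -> ['c', 'a', 'b', 'd', 'e']


Output: [0, 3, 3, 2, 4, 4, 4, 1, 3, 4]


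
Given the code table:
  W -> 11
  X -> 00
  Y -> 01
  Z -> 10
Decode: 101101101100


Decoding:
10 -> Z
11 -> W
01 -> Y
10 -> Z
11 -> W
00 -> X


Result: ZWYZWX


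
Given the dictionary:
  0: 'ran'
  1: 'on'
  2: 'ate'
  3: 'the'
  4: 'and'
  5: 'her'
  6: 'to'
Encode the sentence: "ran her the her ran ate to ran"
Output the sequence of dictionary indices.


Look up each word in the dictionary:
  'ran' -> 0
  'her' -> 5
  'the' -> 3
  'her' -> 5
  'ran' -> 0
  'ate' -> 2
  'to' -> 6
  'ran' -> 0

Encoded: [0, 5, 3, 5, 0, 2, 6, 0]


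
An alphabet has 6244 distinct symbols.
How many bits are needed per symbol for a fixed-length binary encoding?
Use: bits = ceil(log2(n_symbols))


log2(6244) = 12.6083
Bracket: 2^12 = 4096 < 6244 <= 2^13 = 8192
So ceil(log2(6244)) = 13

bits = ceil(log2(6244)) = ceil(12.6083) = 13 bits


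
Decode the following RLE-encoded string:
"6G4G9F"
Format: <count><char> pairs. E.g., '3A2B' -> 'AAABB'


Expanding each <count><char> pair:
  6G -> 'GGGGGG'
  4G -> 'GGGG'
  9F -> 'FFFFFFFFF'

Decoded = GGGGGGGGGGFFFFFFFFF


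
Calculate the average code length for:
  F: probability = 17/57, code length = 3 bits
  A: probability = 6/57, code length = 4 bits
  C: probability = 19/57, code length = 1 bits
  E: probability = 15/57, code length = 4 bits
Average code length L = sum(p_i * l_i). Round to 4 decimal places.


Weighted contributions p_i * l_i:
  F: (17/57) * 3 = 51/57
  A: (6/57) * 4 = 24/57
  C: (19/57) * 1 = 19/57
  E: (15/57) * 4 = 60/57
Sum = (51 + 24 + 19 + 60)/57 = 154/57

L = 154/57 = 2.7018 bits/symbol


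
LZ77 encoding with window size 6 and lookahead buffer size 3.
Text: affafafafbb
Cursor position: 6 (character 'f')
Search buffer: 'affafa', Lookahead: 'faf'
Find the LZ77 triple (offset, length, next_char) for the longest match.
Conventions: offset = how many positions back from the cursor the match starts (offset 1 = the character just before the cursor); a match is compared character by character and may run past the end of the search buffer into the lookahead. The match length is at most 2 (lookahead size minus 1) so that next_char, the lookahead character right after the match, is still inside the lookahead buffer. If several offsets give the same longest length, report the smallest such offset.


Try each offset into the search buffer:
  offset=1 (pos 5, char 'a'): match length 0
  offset=2 (pos 4, char 'f'): match length 2
  offset=3 (pos 3, char 'a'): match length 0
  offset=4 (pos 2, char 'f'): match length 2
  offset=5 (pos 1, char 'f'): match length 1
  offset=6 (pos 0, char 'a'): match length 0
Longest match has length 2, found at offsets 2, 4; take the smallest, offset 2.
next_char = character at position 6 + 2 = 8 -> 'f'

Best match: offset=2, length=2 (matching 'fa' starting at position 4)
LZ77 triple: (2, 2, 'f')


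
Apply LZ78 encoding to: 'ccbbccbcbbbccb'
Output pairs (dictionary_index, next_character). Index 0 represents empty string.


LZ78 encoding steps:
Dictionary: {0: ''}
Step 1: w='' (idx 0), next='c' -> output (0, 'c'), add 'c' as idx 1
Step 2: w='c' (idx 1), next='b' -> output (1, 'b'), add 'cb' as idx 2
Step 3: w='' (idx 0), next='b' -> output (0, 'b'), add 'b' as idx 3
Step 4: w='c' (idx 1), next='c' -> output (1, 'c'), add 'cc' as idx 4
Step 5: w='b' (idx 3), next='c' -> output (3, 'c'), add 'bc' as idx 5
Step 6: w='b' (idx 3), next='b' -> output (3, 'b'), add 'bb' as idx 6
Step 7: w='bc' (idx 5), next='c' -> output (5, 'c'), add 'bcc' as idx 7
Step 8: w='b' (idx 3), end of input -> output (3, '')


Encoded: [(0, 'c'), (1, 'b'), (0, 'b'), (1, 'c'), (3, 'c'), (3, 'b'), (5, 'c'), (3, '')]


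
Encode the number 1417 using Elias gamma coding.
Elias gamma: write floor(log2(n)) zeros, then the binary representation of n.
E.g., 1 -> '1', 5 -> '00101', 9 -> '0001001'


num_bits = floor(log2(1417)) + 1 = 11
leading_zeros = num_bits - 1 = 10
binary(1417) = 10110001001

Elias gamma(1417) = '0000000000' + '10110001001' = 000000000010110001001 (21 bits)
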